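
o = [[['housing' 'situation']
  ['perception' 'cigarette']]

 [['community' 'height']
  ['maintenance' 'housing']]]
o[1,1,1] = 'housing'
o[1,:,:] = [['community', 'height'], ['maintenance', 'housing']]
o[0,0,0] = 'housing'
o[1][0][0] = 'community'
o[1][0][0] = 'community'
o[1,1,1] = 'housing'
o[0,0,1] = 'situation'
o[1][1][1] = 'housing'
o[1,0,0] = 'community'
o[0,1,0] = 'perception'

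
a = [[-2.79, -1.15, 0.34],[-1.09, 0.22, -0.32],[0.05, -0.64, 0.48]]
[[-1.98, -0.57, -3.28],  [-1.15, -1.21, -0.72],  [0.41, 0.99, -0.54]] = a@ [[0.91, 0.75, 1.01], [-0.43, -1.21, 0.07], [0.19, 0.38, -1.13]]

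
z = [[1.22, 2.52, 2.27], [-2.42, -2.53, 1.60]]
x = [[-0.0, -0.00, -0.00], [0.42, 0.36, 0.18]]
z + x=[[1.22, 2.52, 2.27], [-2.00, -2.17, 1.78]]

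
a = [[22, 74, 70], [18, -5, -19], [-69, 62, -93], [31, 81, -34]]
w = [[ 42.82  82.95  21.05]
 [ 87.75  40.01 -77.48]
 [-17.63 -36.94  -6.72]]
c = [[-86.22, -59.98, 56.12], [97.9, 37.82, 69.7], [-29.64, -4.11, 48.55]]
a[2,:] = [-69, 62, -93]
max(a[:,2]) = 70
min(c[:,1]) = -59.98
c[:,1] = [-59.98, 37.82, -4.11]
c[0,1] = -59.98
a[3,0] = 31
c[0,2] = 56.12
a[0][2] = 70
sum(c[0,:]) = -90.07999999999998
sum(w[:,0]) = 112.94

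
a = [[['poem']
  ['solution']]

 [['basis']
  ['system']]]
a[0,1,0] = 'solution'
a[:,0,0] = ['poem', 'basis']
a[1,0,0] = 'basis'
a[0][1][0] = 'solution'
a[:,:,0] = [['poem', 'solution'], ['basis', 'system']]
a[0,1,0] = 'solution'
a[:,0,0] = ['poem', 'basis']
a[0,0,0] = 'poem'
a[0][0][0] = 'poem'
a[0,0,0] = 'poem'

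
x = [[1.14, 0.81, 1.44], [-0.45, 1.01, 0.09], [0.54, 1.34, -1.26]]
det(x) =-3.662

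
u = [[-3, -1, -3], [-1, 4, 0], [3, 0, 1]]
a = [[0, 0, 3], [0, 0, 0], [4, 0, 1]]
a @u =[[9, 0, 3], [0, 0, 0], [-9, -4, -11]]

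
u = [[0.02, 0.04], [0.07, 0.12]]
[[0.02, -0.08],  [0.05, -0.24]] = u @ [[-1.34, -1.40], [1.20, -1.19]]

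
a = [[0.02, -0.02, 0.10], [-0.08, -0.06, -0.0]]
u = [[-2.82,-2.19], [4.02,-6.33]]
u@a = [[0.12,0.19,-0.28], [0.59,0.3,0.40]]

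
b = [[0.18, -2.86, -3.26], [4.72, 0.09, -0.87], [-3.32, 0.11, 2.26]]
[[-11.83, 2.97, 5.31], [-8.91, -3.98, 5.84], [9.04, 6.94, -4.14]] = b@[[-1.67, -0.21, 1.31], [2.4, -4.45, -1.99], [1.43, 2.98, 0.19]]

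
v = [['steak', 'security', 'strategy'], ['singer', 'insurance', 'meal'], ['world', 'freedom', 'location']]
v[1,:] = ['singer', 'insurance', 'meal']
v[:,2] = ['strategy', 'meal', 'location']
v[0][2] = 'strategy'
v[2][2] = 'location'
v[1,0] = 'singer'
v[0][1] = 'security'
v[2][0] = 'world'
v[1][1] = 'insurance'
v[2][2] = 'location'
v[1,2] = 'meal'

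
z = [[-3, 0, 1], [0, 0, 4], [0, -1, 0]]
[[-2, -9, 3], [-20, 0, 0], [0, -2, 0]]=z @ [[-1, 3, -1], [0, 2, 0], [-5, 0, 0]]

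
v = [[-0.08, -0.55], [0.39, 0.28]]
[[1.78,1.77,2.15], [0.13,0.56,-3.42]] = v @ [[2.98, 4.19, -6.67], [-3.67, -3.83, -2.93]]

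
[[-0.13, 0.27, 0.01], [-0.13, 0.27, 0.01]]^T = [[-0.13, -0.13], [0.27, 0.27], [0.01, 0.01]]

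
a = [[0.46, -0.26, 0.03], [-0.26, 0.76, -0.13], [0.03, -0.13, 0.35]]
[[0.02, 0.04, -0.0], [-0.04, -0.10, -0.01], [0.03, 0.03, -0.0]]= a @ [[0.02,0.02,-0.02], [-0.03,-0.11,-0.02], [0.06,0.05,-0.01]]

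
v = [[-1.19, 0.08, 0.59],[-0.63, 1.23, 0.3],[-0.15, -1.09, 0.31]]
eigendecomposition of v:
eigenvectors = [[-0.93, 0.36, 0.2], [-0.22, -0.06, -0.55], [-0.30, 0.93, 0.81]]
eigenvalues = [-0.98, 0.32, 1.01]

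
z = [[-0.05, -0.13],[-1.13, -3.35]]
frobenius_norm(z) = 3.54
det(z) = 0.02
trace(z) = -3.40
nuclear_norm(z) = 3.54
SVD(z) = [[-0.04, -1.00],  [-1.00, 0.04]] @ diag([3.538186838211138, 0.0058221911227319565]) @ [[0.32, 0.95], [0.95, -0.32]]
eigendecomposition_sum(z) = [[-0.01,0.0], [0.00,-0.0]] + [[-0.04, -0.13], [-1.13, -3.35]]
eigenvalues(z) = [-0.01, -3.39]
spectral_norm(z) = 3.54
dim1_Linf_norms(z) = [0.13, 3.35]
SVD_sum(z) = [[-0.04, -0.13], [-1.13, -3.35]] + [[-0.01, 0.00], [0.0, -0.0]]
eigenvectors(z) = [[0.95, 0.04], [-0.32, 1.0]]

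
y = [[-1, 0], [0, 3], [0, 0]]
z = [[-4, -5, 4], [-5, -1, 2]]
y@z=[[4, 5, -4], [-15, -3, 6], [0, 0, 0]]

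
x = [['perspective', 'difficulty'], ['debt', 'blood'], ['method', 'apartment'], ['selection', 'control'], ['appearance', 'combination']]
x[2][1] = 'apartment'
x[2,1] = 'apartment'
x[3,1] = 'control'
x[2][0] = 'method'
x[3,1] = 'control'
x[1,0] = 'debt'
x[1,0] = 'debt'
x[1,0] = 'debt'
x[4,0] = 'appearance'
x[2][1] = 'apartment'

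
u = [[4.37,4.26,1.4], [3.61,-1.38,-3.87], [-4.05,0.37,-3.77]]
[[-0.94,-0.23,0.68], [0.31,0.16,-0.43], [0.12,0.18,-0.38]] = u @ [[-0.02,-0.01,0.02],[-0.19,-0.03,0.11],[-0.03,-0.04,0.09]]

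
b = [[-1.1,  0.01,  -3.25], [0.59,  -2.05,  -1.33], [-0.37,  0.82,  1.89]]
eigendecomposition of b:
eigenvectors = [[0.63, -0.86, -0.7], [-0.75, -0.51, -0.32], [0.21, 0.03, 0.64]]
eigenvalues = [-2.18, -0.96, 1.88]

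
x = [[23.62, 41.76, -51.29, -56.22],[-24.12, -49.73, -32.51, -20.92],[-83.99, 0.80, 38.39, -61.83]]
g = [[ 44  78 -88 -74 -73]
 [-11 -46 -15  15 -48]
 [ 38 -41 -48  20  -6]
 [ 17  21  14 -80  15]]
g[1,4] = -48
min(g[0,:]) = -88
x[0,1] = 41.76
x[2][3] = -61.83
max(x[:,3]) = -20.92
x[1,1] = -49.73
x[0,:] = [23.62, 41.76, -51.29, -56.22]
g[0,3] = -74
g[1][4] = -48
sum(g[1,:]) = -105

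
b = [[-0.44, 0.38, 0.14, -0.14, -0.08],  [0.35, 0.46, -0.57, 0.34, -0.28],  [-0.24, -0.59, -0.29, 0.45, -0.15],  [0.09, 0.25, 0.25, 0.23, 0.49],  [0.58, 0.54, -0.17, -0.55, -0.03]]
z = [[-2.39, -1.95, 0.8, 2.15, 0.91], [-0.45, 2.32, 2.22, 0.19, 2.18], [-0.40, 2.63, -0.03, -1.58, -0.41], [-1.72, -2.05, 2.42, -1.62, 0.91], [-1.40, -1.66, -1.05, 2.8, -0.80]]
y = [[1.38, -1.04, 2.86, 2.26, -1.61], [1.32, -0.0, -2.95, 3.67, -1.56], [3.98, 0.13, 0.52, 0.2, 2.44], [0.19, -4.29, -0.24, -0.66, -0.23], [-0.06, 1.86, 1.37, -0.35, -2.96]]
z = y @ b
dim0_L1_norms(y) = [6.93, 7.32, 7.94, 7.14, 8.8]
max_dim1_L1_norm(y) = 9.5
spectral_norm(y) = 5.37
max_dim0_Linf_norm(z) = 2.8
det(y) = 995.18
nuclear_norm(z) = 16.00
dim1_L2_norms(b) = [0.62, 0.92, 0.85, 0.65, 0.98]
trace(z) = -2.52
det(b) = 0.04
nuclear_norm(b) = 3.58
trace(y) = -1.72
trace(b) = -0.07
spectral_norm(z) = 5.87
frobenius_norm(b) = 1.83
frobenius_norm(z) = 8.45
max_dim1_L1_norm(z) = 8.72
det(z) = 43.91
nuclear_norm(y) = 21.41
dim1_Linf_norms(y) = [2.86, 3.67, 3.98, 4.29, 2.96]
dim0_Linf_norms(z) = [2.39, 2.63, 2.42, 2.8, 2.18]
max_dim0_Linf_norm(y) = 4.29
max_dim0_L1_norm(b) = 2.22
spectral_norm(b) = 1.28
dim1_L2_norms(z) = [3.95, 3.91, 3.12, 4.06, 3.78]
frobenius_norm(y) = 10.03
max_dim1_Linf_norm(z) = 2.8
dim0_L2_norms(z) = [3.32, 4.8, 3.54, 4.2, 2.69]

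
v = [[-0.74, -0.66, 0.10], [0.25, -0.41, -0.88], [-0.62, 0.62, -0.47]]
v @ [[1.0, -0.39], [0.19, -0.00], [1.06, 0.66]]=[[-0.76, 0.35], [-0.76, -0.68], [-1.00, -0.07]]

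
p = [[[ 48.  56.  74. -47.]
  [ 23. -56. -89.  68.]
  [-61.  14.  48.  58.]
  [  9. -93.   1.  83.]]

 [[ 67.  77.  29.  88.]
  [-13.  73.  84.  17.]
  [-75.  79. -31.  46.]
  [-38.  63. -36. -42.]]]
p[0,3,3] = 83.0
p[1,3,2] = -36.0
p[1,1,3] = 17.0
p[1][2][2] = -31.0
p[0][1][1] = -56.0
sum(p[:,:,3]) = 271.0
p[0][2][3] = 58.0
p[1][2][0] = -75.0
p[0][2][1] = 14.0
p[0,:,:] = [[48.0, 56.0, 74.0, -47.0], [23.0, -56.0, -89.0, 68.0], [-61.0, 14.0, 48.0, 58.0], [9.0, -93.0, 1.0, 83.0]]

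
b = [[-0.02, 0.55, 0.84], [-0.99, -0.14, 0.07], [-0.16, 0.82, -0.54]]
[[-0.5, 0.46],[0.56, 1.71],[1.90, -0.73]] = b @ [[-0.84, -1.58], [1.22, -0.6], [-1.41, 0.9]]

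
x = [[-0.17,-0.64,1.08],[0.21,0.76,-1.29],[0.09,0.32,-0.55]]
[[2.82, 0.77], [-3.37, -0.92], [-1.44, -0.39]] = x @ [[-0.45, -0.12], [-0.08, -0.02], [2.49, 0.68]]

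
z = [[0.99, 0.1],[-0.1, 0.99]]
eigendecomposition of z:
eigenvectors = [[0.71+0.00j,  (0.71-0j)], [0.00+0.71j,  0.00-0.71j]]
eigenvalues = [(0.99+0.1j), (0.99-0.1j)]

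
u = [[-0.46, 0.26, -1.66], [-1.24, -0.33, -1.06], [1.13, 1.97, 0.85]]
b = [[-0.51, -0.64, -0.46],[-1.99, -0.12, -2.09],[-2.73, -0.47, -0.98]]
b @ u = [[0.51,-0.83,1.13], [-1.30,-4.6,1.65], [0.73,-2.49,4.20]]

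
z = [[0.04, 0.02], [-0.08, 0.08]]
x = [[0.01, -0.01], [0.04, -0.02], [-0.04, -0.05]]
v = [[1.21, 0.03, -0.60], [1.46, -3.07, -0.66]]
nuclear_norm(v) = 4.71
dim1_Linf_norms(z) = [0.04, 0.08]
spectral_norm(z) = 0.11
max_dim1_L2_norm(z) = 0.11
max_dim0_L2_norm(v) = 3.07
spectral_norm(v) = 3.52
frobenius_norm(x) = 0.08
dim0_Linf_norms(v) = [1.46, 3.07, 0.66]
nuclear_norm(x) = 0.11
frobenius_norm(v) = 3.72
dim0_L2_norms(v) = [1.9, 3.07, 0.89]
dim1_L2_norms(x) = [0.01, 0.04, 0.06]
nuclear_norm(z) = 0.16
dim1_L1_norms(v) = [1.84, 5.19]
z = v @ x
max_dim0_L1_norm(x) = 0.09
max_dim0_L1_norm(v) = 3.1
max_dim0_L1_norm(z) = 0.12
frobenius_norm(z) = 0.12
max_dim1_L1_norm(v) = 5.19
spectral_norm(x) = 0.07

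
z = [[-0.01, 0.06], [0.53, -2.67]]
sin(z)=[[-0.0,0.01],  [0.09,-0.44]]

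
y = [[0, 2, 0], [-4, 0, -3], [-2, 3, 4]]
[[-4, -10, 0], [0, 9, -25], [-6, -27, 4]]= y@[[0, 0, 4], [-2, -5, 0], [0, -3, 3]]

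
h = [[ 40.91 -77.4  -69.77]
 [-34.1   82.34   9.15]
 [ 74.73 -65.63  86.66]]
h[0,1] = -77.4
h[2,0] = 74.73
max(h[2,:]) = 86.66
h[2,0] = 74.73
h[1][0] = -34.1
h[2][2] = 86.66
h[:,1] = [-77.4, 82.34, -65.63]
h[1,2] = 9.15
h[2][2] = 86.66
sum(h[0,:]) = -106.26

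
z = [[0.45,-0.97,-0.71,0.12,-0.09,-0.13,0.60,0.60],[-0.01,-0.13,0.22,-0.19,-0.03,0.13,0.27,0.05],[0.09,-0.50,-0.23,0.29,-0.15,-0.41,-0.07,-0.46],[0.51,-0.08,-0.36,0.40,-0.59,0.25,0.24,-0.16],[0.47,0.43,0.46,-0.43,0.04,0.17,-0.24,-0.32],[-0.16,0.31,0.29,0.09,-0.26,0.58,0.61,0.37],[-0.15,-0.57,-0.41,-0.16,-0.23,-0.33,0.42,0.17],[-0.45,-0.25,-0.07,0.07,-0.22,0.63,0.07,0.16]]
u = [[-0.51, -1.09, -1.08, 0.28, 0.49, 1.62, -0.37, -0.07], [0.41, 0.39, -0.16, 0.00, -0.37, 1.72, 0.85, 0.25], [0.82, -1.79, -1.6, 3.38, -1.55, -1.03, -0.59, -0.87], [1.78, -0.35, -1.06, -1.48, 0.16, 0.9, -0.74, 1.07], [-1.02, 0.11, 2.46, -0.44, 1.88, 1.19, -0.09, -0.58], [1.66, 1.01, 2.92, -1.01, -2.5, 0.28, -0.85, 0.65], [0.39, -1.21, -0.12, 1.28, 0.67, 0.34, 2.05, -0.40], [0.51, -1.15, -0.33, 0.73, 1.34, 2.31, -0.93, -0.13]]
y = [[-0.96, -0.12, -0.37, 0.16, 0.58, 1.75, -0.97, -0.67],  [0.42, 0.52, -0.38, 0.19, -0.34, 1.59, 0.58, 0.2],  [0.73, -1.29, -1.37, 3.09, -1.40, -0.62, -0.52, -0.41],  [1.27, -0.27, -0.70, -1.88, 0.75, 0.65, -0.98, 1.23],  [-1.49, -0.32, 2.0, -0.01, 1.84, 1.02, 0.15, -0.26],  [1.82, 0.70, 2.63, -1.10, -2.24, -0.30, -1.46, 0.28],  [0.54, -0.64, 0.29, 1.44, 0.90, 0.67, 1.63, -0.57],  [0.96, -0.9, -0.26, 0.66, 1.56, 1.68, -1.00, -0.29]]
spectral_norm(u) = 5.86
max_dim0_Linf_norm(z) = 0.97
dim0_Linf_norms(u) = [1.78, 1.79, 2.92, 3.38, 2.5, 2.31, 2.05, 1.07]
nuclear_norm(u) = 22.77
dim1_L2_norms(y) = [2.43, 1.91, 4.05, 3.03, 3.29, 4.39, 2.66, 2.93]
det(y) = 242.96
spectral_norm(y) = 5.11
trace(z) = 1.69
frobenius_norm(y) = 8.99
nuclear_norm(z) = 6.58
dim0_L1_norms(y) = [8.19, 4.76, 8.0, 8.53, 9.61, 8.28, 7.29, 3.91]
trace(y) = -0.81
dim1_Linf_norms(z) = [0.97, 0.27, 0.5, 0.59, 0.47, 0.61, 0.57, 0.63]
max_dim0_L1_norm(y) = 9.61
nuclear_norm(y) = 21.80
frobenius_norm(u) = 9.66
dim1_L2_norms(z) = [1.55, 0.44, 0.9, 1.02, 1.0, 1.06, 0.95, 0.87]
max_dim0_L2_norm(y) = 4.11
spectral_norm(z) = 1.98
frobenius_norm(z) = 2.87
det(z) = 0.00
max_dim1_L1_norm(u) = 11.63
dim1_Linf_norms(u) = [1.62, 1.72, 3.38, 1.78, 2.46, 2.92, 2.05, 2.31]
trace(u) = 0.88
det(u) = -87.59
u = y + z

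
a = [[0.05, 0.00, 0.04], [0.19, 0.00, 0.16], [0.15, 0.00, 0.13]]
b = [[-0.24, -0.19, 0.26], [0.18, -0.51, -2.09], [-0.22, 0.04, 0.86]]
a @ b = [[-0.02, -0.01, 0.05], [-0.08, -0.03, 0.19], [-0.06, -0.02, 0.15]]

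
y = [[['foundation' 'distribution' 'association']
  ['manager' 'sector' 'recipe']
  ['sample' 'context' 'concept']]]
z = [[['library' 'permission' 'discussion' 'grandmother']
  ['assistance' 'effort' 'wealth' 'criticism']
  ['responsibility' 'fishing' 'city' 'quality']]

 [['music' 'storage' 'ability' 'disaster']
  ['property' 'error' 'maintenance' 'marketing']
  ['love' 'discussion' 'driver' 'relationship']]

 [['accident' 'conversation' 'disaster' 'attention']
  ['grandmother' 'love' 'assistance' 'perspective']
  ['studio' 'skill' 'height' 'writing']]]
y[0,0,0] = 'foundation'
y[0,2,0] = 'sample'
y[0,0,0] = 'foundation'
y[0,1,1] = 'sector'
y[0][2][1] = 'context'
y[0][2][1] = 'context'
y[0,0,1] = 'distribution'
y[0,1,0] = 'manager'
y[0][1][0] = 'manager'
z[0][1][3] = 'criticism'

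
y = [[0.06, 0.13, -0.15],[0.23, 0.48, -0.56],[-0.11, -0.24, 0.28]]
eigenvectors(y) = [[-0.23, -0.46, 0.36],[-0.87, 0.76, 0.63],[0.43, 0.46, 0.69]]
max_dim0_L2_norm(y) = 0.64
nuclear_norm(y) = 0.89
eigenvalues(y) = [0.82, -0.0, 0.0]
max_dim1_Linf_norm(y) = 0.56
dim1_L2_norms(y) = [0.21, 0.77, 0.38]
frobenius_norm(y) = 0.89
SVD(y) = [[-0.23, 0.29, 0.93], [-0.87, -0.49, -0.07], [0.43, -0.82, 0.37]] @ diag([0.8876818320777904, 0.004466211871237519, 0.0010089353493058276]) @ [[-0.30, -0.62, 0.73], [-0.95, 0.25, -0.18], [0.07, 0.74, 0.67]]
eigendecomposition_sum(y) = [[0.06, 0.13, -0.15], [0.23, 0.48, -0.56], [-0.11, -0.24, 0.28]] + [[-0.00, 0.0, 0.00],[0.00, -0.00, -0.00],[0.00, -0.00, -0.0]] + [[0.0, 0.00, 0.0],  [0.0, 0.0, 0.00],  [0.0, 0.00, 0.0]]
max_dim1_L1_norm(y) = 1.27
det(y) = -0.00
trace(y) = 0.82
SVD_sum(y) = [[0.06,0.13,-0.15],[0.23,0.48,-0.56],[-0.11,-0.24,0.28]] + [[-0.0, 0.0, -0.0], [0.0, -0.00, 0.0], [0.0, -0.0, 0.0]] + [[0.0, 0.0, 0.0], [-0.0, -0.00, -0.0], [0.00, 0.0, 0.00]]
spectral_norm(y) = 0.89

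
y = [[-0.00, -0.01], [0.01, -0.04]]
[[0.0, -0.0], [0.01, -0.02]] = y @ [[0.21, -0.79], [-0.2, 0.3]]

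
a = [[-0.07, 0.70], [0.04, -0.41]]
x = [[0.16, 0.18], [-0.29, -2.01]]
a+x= [[0.09, 0.88], [-0.25, -2.42]]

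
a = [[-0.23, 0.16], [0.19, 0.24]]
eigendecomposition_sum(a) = [[-0.26, 0.08], [0.09, -0.03]] + [[0.03, 0.08], [0.1, 0.27]]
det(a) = -0.09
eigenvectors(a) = [[-0.94, -0.29], [0.34, -0.96]]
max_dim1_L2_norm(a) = 0.31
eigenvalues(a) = [-0.29, 0.3]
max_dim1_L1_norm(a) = 0.43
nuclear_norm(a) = 0.59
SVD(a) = [[-0.30, 0.95], [0.95, 0.3]] @ diag([0.3088130947805141, 0.2771903181788304]) @ [[0.81, 0.59], [-0.59, 0.81]]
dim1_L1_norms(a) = [0.39, 0.43]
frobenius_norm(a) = 0.41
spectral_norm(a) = 0.31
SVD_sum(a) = [[-0.08, -0.05], [0.24, 0.17]] + [[-0.15,  0.21], [-0.05,  0.07]]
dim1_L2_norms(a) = [0.28, 0.31]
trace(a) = 0.01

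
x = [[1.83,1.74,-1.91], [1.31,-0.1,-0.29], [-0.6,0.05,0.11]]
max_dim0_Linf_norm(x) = 1.91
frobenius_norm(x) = 3.49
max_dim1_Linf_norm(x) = 1.91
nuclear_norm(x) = 4.41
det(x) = 0.05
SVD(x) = [[-0.95, 0.32, -0.01],  [-0.3, -0.86, 0.42],  [0.13, 0.4, 0.91]] @ diag([3.325867356985281, 1.0713661447864329, 0.013450187552752969]) @ [[-0.66, -0.48, 0.57], [-0.72, 0.62, -0.3], [-0.21, -0.61, -0.76]]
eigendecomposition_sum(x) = [[2.15, 1.19, -1.55], [0.95, 0.53, -0.69], [-0.43, -0.24, 0.31]] + [[-0.32,0.55,-0.36], [0.36,-0.62,0.4], [-0.17,0.29,-0.19]] + [[0.00,  -0.0,  -0.0], [0.0,  -0.0,  -0.01], [0.00,  -0.0,  -0.01]]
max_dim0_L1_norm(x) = 3.74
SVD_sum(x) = [[2.08, 1.52, -1.81],  [0.65, 0.48, -0.56],  [-0.29, -0.21, 0.25]] + [[-0.25, 0.22, -0.11], [0.66, -0.57, 0.28], [-0.31, 0.27, -0.13]] + [[0.00,0.0,0.0],[-0.00,-0.00,-0.0],[-0.0,-0.01,-0.01]]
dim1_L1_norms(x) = [5.48, 1.7, 0.76]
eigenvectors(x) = [[0.90, 0.63, 0.21], [0.40, -0.7, 0.61], [-0.18, 0.33, 0.76]]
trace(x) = 1.84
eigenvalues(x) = [2.99, -1.13, -0.01]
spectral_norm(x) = 3.33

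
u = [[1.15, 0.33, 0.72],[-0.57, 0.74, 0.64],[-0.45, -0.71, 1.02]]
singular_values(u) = [1.4, 1.4, 1.03]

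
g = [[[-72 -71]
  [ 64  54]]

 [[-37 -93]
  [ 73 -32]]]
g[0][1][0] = 64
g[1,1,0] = 73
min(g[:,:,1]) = -93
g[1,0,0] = -37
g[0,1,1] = 54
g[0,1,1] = 54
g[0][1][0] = 64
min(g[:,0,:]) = -93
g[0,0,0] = -72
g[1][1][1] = -32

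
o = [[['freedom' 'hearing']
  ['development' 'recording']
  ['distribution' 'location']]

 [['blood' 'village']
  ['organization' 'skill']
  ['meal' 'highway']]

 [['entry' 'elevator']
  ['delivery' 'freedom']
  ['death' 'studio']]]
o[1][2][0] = 'meal'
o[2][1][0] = 'delivery'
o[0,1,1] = 'recording'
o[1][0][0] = 'blood'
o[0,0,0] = 'freedom'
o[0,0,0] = 'freedom'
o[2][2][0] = 'death'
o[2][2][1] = 'studio'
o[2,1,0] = 'delivery'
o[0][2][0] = 'distribution'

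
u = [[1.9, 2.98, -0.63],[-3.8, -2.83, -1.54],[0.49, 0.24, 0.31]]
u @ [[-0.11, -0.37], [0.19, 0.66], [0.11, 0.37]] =[[0.29, 1.03], [-0.29, -1.03], [0.03, 0.09]]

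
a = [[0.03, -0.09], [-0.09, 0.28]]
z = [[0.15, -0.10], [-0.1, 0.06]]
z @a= [[0.01, -0.04], [-0.01, 0.03]]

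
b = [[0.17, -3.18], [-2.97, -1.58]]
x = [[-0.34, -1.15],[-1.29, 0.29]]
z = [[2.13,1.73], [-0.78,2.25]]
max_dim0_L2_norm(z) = 2.84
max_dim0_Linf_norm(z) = 2.25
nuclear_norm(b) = 6.39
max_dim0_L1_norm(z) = 3.98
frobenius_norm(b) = 4.63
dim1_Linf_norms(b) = [3.18, 2.97]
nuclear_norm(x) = 2.52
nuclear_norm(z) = 5.05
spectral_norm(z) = 3.00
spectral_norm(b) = 3.91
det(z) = 6.14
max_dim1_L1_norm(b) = 4.55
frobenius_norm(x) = 1.79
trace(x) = -0.05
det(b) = -9.71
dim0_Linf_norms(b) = [2.97, 3.18]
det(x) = -1.58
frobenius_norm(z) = 3.63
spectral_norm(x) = 1.33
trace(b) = -1.41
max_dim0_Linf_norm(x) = 1.29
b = x @ z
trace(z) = 4.38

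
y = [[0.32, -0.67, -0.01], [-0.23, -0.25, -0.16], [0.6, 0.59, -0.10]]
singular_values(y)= [0.97, 0.65, 0.19]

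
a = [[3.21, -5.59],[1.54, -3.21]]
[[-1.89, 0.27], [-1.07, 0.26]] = a @ [[-0.05, -0.35], [0.31, -0.25]]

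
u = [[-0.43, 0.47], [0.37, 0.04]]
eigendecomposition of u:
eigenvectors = [[-0.89, -0.55], [0.46, -0.84]]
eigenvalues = [-0.67, 0.28]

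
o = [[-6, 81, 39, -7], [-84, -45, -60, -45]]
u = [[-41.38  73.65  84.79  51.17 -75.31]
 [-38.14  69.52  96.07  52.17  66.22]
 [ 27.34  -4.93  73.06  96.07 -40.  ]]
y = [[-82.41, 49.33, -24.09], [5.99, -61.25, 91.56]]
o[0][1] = 81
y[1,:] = [5.99, -61.25, 91.56]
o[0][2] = 39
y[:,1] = [49.33, -61.25]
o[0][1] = 81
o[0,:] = [-6, 81, 39, -7]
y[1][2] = 91.56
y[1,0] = 5.99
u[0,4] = -75.31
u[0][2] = 84.79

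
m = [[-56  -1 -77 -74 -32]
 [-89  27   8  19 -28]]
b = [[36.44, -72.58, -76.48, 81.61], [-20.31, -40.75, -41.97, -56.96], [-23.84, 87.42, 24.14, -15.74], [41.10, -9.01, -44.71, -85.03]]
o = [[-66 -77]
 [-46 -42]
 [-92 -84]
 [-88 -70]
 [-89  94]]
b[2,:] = [-23.84, 87.42, 24.14, -15.74]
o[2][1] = -84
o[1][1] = -42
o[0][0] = -66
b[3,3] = -85.03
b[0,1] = -72.58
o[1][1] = -42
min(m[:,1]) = -1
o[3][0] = -88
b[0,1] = -72.58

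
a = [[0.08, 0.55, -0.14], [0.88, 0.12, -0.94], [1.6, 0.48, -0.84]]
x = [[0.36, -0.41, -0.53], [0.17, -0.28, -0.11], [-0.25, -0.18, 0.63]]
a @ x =[[0.16, -0.16, -0.19],[0.57, -0.23, -1.07],[0.87, -0.64, -1.43]]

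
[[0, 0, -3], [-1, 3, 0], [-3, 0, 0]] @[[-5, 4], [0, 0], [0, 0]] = [[0, 0], [5, -4], [15, -12]]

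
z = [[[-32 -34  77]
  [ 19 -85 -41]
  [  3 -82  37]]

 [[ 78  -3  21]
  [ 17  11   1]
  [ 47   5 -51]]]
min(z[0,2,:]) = -82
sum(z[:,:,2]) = 44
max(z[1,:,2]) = 21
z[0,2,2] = 37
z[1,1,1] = 11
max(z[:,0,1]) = -3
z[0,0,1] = -34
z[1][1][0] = 17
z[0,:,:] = [[-32, -34, 77], [19, -85, -41], [3, -82, 37]]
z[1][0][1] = -3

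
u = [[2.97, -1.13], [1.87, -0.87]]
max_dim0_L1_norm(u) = 4.84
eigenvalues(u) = [2.3, -0.2]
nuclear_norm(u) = 3.91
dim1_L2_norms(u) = [3.18, 2.06]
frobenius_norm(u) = 3.79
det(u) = -0.47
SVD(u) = [[-0.84, -0.54], [-0.54, 0.84]] @ diag([3.7863094021260486, 0.12434271740593666]) @ [[-0.93, 0.38], [-0.38, -0.93]]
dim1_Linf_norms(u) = [2.97, 1.87]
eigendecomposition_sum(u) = [[2.92, -1.04], [1.72, -0.61]] + [[0.05,-0.09], [0.15,-0.26]]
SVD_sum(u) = [[2.94, -1.19],[1.91, -0.77]] + [[0.03, 0.06], [-0.04, -0.10]]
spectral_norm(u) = 3.79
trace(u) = 2.10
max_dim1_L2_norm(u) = 3.18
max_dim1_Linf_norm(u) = 2.97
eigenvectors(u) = [[0.86, 0.34], [0.51, 0.94]]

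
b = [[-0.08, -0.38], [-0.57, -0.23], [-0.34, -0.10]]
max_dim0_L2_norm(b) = 0.67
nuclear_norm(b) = 1.06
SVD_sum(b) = [[-0.22, -0.12], [-0.53, -0.3], [-0.3, -0.17]] + [[0.14,-0.26], [-0.04,0.07], [-0.04,0.07]]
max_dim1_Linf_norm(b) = 0.57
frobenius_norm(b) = 0.81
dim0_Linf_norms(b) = [0.57, 0.38]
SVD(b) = [[-0.34,0.94], [-0.82,-0.25], [-0.46,-0.25]] @ diag([0.7459131854274581, 0.31275153046062376]) @ [[0.87, 0.49], [0.49, -0.87]]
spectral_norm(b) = 0.75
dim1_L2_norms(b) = [0.39, 0.61, 0.35]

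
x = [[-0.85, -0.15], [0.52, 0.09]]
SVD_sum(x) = [[-0.85, -0.15],[0.52, 0.09]] + [[0.00, -0.00], [0.0, -0.00]]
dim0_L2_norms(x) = [1.0, 0.17]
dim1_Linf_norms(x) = [0.85, 0.52]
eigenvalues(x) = [-0.76, -0.0]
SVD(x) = [[-0.85,0.52], [0.52,0.85]] @ diag([1.0116806816660313, 0.0014826812720490023]) @ [[0.98, 0.17], [0.17, -0.98]]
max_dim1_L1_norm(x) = 1.0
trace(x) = -0.76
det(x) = 0.00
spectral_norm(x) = 1.01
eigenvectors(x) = [[-0.85, 0.17], [0.52, -0.98]]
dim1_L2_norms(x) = [0.86, 0.53]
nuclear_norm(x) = 1.01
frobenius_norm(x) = 1.01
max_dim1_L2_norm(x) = 0.86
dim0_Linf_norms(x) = [0.85, 0.15]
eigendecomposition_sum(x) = [[-0.85,-0.15], [0.52,0.09]] + [[0.00,0.00], [-0.00,-0.0]]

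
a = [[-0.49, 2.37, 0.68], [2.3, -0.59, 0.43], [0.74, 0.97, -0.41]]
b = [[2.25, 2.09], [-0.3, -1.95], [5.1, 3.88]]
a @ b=[[1.65, -3.01], [7.54, 7.63], [-0.72, -1.94]]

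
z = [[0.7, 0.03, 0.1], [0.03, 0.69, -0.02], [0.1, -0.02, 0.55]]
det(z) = 0.258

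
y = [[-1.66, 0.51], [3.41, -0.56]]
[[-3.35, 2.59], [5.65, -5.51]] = y@[[1.24, -1.68],[-2.54, -0.39]]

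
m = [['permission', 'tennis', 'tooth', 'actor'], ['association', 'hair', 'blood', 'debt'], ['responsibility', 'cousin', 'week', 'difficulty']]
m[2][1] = 'cousin'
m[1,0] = 'association'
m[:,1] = ['tennis', 'hair', 'cousin']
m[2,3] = 'difficulty'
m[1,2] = 'blood'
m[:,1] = ['tennis', 'hair', 'cousin']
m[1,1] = 'hair'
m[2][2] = 'week'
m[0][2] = 'tooth'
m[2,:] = ['responsibility', 'cousin', 'week', 'difficulty']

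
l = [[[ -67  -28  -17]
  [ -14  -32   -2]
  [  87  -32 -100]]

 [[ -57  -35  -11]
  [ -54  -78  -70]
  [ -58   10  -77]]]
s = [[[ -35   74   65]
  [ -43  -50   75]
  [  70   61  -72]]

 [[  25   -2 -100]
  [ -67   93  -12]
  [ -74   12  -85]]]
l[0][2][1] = -32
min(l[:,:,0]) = -67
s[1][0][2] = -100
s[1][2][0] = -74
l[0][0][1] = -28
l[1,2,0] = -58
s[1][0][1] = -2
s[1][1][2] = -12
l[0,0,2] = -17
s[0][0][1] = 74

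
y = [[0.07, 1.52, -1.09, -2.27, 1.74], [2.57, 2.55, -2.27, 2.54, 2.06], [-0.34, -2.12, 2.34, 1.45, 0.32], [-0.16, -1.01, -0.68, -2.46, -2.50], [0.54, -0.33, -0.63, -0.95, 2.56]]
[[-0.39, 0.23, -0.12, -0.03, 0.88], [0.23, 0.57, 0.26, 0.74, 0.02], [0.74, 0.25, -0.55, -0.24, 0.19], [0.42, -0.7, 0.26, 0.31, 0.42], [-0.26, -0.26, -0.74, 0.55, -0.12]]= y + [[-0.46, -1.29, 0.97, 2.24, -0.86], [-2.34, -1.98, 2.53, -1.8, -2.04], [1.08, 2.37, -2.89, -1.69, -0.13], [0.58, 0.31, 0.94, 2.77, 2.92], [-0.80, 0.07, -0.11, 1.5, -2.68]]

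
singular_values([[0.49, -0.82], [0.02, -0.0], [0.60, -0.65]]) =[1.3, 0.13]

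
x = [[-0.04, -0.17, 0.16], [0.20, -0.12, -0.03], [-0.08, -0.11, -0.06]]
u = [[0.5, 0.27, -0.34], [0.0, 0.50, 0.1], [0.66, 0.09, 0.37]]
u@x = [[0.06, -0.08, 0.09], [0.09, -0.07, -0.02], [-0.04, -0.16, 0.08]]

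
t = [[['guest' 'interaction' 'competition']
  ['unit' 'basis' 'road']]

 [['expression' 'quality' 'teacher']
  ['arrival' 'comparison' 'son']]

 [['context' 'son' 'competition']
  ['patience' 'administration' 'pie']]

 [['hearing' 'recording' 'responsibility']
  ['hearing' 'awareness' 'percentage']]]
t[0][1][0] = 'unit'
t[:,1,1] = ['basis', 'comparison', 'administration', 'awareness']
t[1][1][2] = 'son'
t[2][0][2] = 'competition'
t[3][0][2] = 'responsibility'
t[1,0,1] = 'quality'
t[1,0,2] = 'teacher'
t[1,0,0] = 'expression'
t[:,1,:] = [['unit', 'basis', 'road'], ['arrival', 'comparison', 'son'], ['patience', 'administration', 'pie'], ['hearing', 'awareness', 'percentage']]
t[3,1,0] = 'hearing'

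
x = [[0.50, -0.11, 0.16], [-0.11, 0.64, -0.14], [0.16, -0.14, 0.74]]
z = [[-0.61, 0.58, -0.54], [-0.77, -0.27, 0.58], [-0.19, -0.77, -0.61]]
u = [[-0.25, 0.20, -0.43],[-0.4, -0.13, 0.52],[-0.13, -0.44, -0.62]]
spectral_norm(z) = 1.00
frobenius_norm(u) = 1.15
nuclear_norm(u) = 1.89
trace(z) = -1.49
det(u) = -0.21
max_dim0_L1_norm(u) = 1.57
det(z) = -1.00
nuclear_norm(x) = 1.88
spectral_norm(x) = 0.93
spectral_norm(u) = 0.93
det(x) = 0.21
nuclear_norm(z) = 3.00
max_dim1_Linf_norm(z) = 0.77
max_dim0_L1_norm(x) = 1.04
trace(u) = -1.00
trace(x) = 1.88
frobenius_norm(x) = 1.15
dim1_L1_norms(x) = [0.77, 0.89, 1.04]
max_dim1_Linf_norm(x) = 0.74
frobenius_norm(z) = 1.73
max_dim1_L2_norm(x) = 0.77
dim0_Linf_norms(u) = [0.4, 0.44, 0.62]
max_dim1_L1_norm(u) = 1.19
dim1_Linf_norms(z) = [0.61, 0.77, 0.77]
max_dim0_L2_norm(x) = 0.77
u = x @ z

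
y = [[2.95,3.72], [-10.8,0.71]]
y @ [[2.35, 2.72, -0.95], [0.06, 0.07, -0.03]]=[[7.16, 8.28, -2.91], [-25.34, -29.33, 10.24]]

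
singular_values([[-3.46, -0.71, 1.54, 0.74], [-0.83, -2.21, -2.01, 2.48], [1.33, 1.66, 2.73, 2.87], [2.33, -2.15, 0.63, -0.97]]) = [4.7, 4.63, 3.56, 2.57]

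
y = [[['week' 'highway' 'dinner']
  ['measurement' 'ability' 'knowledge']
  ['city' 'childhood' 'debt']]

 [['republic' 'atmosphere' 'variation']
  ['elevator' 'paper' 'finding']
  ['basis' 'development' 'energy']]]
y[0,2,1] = 'childhood'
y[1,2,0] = 'basis'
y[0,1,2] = 'knowledge'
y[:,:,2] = [['dinner', 'knowledge', 'debt'], ['variation', 'finding', 'energy']]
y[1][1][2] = 'finding'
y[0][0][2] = 'dinner'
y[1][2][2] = 'energy'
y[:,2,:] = [['city', 'childhood', 'debt'], ['basis', 'development', 'energy']]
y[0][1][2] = 'knowledge'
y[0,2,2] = 'debt'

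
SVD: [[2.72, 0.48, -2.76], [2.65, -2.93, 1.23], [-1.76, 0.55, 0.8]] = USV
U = [[-0.61, 0.71, 0.36],[-0.68, -0.7, 0.23],[0.42, -0.11, 0.90]]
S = [4.75, 3.73, 0.0]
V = [[-0.88, 0.4, 0.25], [0.07, 0.63, -0.78], [0.47, 0.67, 0.58]]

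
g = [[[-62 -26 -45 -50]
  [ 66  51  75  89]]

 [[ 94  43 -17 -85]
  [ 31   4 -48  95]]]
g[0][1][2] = 75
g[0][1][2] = 75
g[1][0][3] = -85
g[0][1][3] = 89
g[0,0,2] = -45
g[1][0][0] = 94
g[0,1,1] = 51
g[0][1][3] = 89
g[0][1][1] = 51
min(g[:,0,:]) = -85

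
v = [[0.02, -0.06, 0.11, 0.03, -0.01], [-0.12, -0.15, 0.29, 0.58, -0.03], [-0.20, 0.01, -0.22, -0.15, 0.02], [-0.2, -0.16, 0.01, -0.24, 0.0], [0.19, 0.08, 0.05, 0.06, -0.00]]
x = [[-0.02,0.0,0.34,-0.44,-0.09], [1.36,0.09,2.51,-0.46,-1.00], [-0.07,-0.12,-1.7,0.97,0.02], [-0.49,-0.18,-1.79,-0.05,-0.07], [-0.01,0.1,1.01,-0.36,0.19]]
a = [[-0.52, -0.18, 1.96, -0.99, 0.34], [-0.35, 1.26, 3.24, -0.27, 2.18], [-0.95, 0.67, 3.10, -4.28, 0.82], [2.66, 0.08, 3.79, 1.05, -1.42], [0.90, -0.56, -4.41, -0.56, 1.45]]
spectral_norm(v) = 0.74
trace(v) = -0.59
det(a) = -134.70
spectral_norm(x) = 4.03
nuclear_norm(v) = 1.37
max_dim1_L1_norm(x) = 5.42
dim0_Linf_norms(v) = [0.2, 0.16, 0.29, 0.58, 0.03]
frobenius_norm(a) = 9.99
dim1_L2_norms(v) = [0.13, 0.68, 0.33, 0.35, 0.22]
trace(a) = 6.34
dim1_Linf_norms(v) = [0.11, 0.58, 0.22, 0.24, 0.19]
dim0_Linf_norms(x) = [1.36, 0.18, 2.51, 0.97, 1.0]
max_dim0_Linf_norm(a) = 4.41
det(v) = -0.00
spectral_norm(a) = 7.84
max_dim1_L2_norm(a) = 5.47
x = v @ a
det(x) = 0.00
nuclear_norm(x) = 5.98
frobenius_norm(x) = 4.27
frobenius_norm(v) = 0.87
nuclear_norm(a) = 18.37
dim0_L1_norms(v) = [0.73, 0.46, 0.68, 1.06, 0.06]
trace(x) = -1.49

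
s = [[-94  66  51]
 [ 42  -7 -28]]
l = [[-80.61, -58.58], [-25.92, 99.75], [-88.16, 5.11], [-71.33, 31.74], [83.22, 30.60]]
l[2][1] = 5.11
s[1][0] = 42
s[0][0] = -94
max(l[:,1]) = 99.75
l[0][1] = -58.58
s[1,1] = -7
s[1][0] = 42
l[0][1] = -58.58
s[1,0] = 42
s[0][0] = -94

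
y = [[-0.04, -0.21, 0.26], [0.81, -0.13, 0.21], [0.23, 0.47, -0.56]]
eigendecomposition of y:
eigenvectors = [[-0.02, 0.29, -0.36], [0.78, -0.62, 0.30], [0.63, -0.73, 0.88]]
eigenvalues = [0.02, -0.26, -0.49]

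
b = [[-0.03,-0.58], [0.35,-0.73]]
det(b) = 0.22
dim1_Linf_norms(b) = [0.58, 0.73]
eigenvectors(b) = [[0.79+0.00j, 0.79-0.00j], [(0.48-0.39j), 0.48+0.39j]]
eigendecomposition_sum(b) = [[-0.02+0.38j, -0.29-0.39j], [0.18+0.23j, (-0.36-0.09j)]] + [[(-0.02-0.38j), -0.29+0.39j], [(0.17-0.23j), (-0.36+0.09j)]]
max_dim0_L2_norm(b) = 0.93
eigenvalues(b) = [(-0.38+0.28j), (-0.38-0.28j)]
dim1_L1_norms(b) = [0.61, 1.08]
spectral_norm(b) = 0.97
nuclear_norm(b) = 1.20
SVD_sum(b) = [[0.15, -0.53],[0.22, -0.77]] + [[-0.18, -0.05],[0.13, 0.04]]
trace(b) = -0.76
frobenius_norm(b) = 1.00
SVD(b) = [[0.57,0.82], [0.82,-0.57]] @ diag([0.9689293478689884, 0.23211186707744283]) @ [[0.28, -0.96],[-0.96, -0.28]]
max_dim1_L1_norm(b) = 1.08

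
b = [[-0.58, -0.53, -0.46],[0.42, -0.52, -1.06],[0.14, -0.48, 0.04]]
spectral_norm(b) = 1.38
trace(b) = -1.06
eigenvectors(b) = [[(-0.78+0j), -0.78-0.00j, (0.04+0j)], [(-0.21+0.52j), -0.21-0.52j, (-0.7+0j)], [(-0.12+0.23j), -0.12-0.23j, 0.71+0.00j]]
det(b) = 0.45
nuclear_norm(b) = 2.57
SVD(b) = [[0.45, -0.88, -0.12], [0.87, 0.47, -0.14], [0.18, -0.04, 0.98]] @ diag([1.3767478357473921, 0.7496621903031366, 0.4398545182157102]) @ [[0.09, -0.57, -0.82], [0.94, 0.33, -0.12], [0.34, -0.76, 0.56]]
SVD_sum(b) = [[0.06, -0.35, -0.51], [0.11, -0.68, -0.98], [0.02, -0.14, -0.21]] + [[-0.62, -0.22, 0.08], [0.33, 0.11, -0.04], [-0.03, -0.01, 0.00]] + [[-0.02, 0.04, -0.03],[-0.02, 0.05, -0.04],[0.15, -0.33, 0.24]]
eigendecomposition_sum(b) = [[(-0.29+0.42j), -0.26-0.41j, -0.24-0.43j], [0.20+0.30j, (-0.34+0.07j), -0.35+0.05j], [0.08+0.15j, (-0.16+0.01j), (-0.16+0j)]] + [[(-0.29-0.42j), -0.26+0.41j, (-0.24+0.43j)],[0.20-0.30j, -0.34-0.07j, -0.35-0.05j],[(0.08-0.15j), (-0.16-0.01j), -0.16-0.00j]] + [[-0.00-0.00j, -0.01-0.00j, (0.02-0j)], [(0.01+0j), 0.16+0.00j, (-0.36+0j)], [-0.01-0.00j, -0.16-0.00j, (0.37-0j)]]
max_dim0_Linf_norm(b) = 1.06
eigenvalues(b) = [(-0.79+0.49j), (-0.79-0.49j), (0.52+0j)]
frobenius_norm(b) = 1.63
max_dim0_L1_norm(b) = 1.56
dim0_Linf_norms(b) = [0.58, 0.53, 1.06]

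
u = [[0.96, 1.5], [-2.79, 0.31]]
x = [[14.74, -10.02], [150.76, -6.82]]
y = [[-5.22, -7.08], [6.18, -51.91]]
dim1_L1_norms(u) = [2.46, 3.1]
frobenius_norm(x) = 151.96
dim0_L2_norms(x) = [151.48, 12.12]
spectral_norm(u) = 2.96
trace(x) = 7.92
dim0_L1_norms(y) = [11.4, 58.99]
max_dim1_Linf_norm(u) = 2.79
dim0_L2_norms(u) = [2.95, 1.53]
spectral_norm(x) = 151.68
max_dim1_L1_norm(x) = 157.58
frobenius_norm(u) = 3.32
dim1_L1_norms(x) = [24.76, 157.58]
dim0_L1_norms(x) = [165.5, 16.84]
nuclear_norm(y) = 58.65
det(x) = 1410.09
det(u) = 4.48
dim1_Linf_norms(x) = [14.74, 150.76]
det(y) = 314.72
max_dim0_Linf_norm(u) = 2.79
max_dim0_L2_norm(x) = 151.48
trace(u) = 1.27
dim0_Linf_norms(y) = [6.18, 51.91]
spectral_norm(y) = 52.67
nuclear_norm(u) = 4.47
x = y @ u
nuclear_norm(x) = 160.97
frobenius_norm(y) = 53.01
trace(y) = -57.13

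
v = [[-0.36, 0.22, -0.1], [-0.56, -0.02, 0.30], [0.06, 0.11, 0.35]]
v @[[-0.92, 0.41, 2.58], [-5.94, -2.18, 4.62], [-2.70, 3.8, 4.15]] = [[-0.71, -1.01, -0.33],[-0.18, 0.95, -0.29],[-1.65, 1.11, 2.12]]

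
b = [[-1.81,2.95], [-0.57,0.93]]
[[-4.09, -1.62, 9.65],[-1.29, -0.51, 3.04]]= b @ [[1.17, 1.50, -0.18], [-0.67, 0.37, 3.16]]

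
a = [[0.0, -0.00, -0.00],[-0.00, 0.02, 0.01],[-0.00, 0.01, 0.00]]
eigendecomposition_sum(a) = [[-0.0, -0.00, -0.0], [-0.00, -0.0, 0.0], [-0.0, 0.0, -0.0]] + [[0.00, 0.0, 0.00], [0.00, 0.02, 0.01], [0.0, 0.01, 0.0]] + [[0.00, 0.00, 0.0],[0.00, 0.00, 0.00],[0.00, 0.0, 0.0]]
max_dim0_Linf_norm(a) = 0.02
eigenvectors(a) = [[0.0,  0.00,  1.00], [0.38,  -0.92,  0.00], [-0.92,  -0.38,  0.00]]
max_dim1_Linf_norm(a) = 0.02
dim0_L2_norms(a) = [0.0, 0.02, 0.01]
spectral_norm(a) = 0.02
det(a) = 0.00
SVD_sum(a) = [[0.0, 0.0, 0.00], [0.0, 0.02, 0.01], [0.00, 0.01, 0.0]] + [[0.0, 0.00, 0.0],[0.00, -0.00, 0.0],[0.0, 0.0, -0.00]] + [[0.00, 0.00, 0.0], [0.00, 0.0, 0.00], [0.0, 0.0, 0.00]]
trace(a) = 0.02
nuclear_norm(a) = 0.03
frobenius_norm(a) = 0.02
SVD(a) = [[0.00, 0.00, 1.00], [-0.92, -0.38, 0.00], [-0.38, 0.92, 0.0]] @ diag([0.02414213562373095, 0.0041421356237309505, 0.0]) @ [[-0.00, -0.92, -0.38], [-0.0, 0.38, -0.92], [1.0, 0.0, 0.00]]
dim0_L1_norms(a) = [0.0, 0.03, 0.01]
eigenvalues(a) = [-0.0, 0.02, 0.0]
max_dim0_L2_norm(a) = 0.02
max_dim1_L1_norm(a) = 0.03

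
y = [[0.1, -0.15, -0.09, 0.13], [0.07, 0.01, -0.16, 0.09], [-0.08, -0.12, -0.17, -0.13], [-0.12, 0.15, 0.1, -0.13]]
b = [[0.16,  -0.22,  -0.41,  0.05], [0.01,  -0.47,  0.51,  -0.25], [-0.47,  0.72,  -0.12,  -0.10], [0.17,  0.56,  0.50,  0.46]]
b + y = [[0.26, -0.37, -0.5, 0.18], [0.08, -0.46, 0.35, -0.16], [-0.55, 0.6, -0.29, -0.23], [0.05, 0.71, 0.6, 0.33]]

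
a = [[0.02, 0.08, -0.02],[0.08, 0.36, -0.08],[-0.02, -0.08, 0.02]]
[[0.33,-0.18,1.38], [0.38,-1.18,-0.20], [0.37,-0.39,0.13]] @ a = [[-0.04, -0.15, 0.04], [-0.08, -0.38, 0.08], [-0.03, -0.12, 0.03]]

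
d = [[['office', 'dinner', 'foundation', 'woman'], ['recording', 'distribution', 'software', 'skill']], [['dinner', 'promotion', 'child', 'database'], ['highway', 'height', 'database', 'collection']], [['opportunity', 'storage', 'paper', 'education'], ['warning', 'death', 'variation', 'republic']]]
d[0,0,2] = 'foundation'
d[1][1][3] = 'collection'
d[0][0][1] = 'dinner'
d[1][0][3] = 'database'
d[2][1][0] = 'warning'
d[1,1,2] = 'database'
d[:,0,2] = ['foundation', 'child', 'paper']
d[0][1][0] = 'recording'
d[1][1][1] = 'height'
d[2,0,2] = 'paper'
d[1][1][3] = 'collection'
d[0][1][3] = 'skill'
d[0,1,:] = ['recording', 'distribution', 'software', 'skill']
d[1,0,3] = 'database'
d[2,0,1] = 'storage'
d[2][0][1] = 'storage'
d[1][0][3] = 'database'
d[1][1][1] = 'height'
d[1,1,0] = 'highway'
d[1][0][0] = 'dinner'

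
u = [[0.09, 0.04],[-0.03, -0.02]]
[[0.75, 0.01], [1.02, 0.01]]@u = [[0.07, 0.03], [0.09, 0.04]]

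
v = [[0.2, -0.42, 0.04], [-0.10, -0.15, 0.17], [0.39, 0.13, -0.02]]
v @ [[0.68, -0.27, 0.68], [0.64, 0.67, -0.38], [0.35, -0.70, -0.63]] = [[-0.12,  -0.36,  0.27], [-0.10,  -0.19,  -0.12], [0.34,  -0.00,  0.23]]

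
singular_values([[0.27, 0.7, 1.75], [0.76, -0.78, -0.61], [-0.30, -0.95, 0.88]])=[2.13, 1.31, 0.85]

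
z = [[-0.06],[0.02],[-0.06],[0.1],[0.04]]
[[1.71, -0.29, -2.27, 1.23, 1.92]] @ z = [[0.23]]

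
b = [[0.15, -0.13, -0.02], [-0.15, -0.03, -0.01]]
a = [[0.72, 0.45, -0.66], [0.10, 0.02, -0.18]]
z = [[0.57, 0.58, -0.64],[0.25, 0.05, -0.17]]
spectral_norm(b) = 0.23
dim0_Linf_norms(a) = [0.72, 0.45, 0.66]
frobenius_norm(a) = 1.10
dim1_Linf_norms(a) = [0.72, 0.18]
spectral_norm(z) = 1.07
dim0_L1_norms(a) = [0.82, 0.47, 0.84]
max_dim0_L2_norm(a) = 0.73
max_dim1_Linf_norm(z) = 0.64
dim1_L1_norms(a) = [1.83, 0.3]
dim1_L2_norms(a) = [1.08, 0.21]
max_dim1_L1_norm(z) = 1.79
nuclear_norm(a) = 1.18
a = b + z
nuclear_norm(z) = 1.21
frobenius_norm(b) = 0.25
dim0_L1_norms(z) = [0.82, 0.63, 0.81]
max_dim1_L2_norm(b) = 0.2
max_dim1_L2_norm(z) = 1.03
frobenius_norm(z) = 1.08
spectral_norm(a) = 1.09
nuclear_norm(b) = 0.33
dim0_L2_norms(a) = [0.73, 0.45, 0.68]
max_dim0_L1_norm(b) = 0.3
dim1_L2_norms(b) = [0.2, 0.15]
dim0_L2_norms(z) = [0.62, 0.58, 0.66]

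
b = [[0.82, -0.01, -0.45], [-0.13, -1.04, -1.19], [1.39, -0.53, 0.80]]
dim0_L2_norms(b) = [1.62, 1.17, 1.5]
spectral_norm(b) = 1.83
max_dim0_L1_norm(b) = 2.44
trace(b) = 0.58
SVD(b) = [[-0.18, -0.42, -0.89], [0.49, -0.82, 0.29], [-0.85, -0.39, 0.36]] @ diag([1.832303377305667, 1.5699473221915787, 0.6484826436056226]) @ [[-0.76, -0.03, -0.65], [-0.49, 0.68, 0.55], [-0.42, -0.73, 0.53]]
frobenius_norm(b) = 2.50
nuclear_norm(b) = 4.05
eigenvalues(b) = [(0.94+0.73j), (0.94-0.73j), (-1.31+0j)]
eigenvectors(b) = [[0.08-0.46j, 0.08+0.46j, 0.05+0.00j], [(0.41-0.12j), (0.41+0.12j), 0.98+0.00j], [-0.77+0.00j, -0.77-0.00j, (0.21+0j)]]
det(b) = -1.87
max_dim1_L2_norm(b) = 1.69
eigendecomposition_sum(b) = [[0.40+0.47j, 0.03-0.08j, (-0.21+0.25j)], [(-0.23+0.53j), 0.08-0.01j, (-0.29-0.07j)], [0.66-0.80j, -0.14-0.02j, (0.47+0.28j)]] + [[(0.4-0.47j), (0.03+0.08j), -0.21-0.25j], [(-0.23-0.53j), 0.08+0.01j, -0.29+0.07j], [(0.66+0.8j), (-0.14+0.02j), (0.47-0.28j)]] + [[0.02-0.00j,  -0.06-0.00j,  -0.03-0.00j], [(0.32-0j),  -1.19-0.00j,  -0.60-0.00j], [(0.07-0j),  -0.26-0.00j,  -0.13-0.00j]]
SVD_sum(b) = [[0.25, 0.01, 0.22], [-0.69, -0.03, -0.58], [1.19, 0.05, 1.01]] + [[0.32, -0.44, -0.36], [0.64, -0.87, -0.71], [0.30, -0.41, -0.33]] + [[0.24,0.42,-0.31],  [-0.08,-0.14,0.10],  [-0.1,-0.17,0.12]]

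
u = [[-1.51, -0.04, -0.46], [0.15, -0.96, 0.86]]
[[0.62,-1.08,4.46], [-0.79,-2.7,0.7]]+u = [[-0.89, -1.12, 4.00], [-0.64, -3.66, 1.56]]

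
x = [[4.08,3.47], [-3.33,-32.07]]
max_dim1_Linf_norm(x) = 32.07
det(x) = -119.29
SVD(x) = [[-0.12, 0.99], [0.99, 0.12]] @ diag([32.4772195964075, 3.6730514952454683]) @ [[-0.12, -0.99], [0.99, -0.12]]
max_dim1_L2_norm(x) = 32.24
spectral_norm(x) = 32.48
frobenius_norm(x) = 32.68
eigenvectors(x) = [[1.0, -0.1], [-0.09, 1.00]]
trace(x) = -27.99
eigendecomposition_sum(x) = [[3.79, 0.37], [-0.35, -0.03]] + [[0.29,3.10],[-2.98,-32.04]]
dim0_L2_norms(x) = [5.27, 32.26]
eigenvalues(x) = [3.76, -31.75]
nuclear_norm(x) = 36.15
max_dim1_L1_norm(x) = 35.4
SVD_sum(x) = [[0.46, 3.90], [-3.77, -32.02]] + [[3.62, -0.43], [0.44, -0.05]]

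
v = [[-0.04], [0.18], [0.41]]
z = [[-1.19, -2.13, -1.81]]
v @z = [[0.05,  0.09,  0.07], [-0.21,  -0.38,  -0.33], [-0.49,  -0.87,  -0.74]]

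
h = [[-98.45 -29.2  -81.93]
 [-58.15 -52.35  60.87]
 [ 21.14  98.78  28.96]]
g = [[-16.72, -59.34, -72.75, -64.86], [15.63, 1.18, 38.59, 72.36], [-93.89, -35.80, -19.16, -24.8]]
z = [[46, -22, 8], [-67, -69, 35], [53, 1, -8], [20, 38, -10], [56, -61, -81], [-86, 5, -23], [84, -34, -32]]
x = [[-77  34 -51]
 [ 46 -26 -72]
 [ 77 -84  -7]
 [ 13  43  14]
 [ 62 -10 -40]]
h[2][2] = 28.96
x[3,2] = 14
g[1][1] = 1.18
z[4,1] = -61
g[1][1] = 1.18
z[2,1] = 1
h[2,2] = 28.96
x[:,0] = [-77, 46, 77, 13, 62]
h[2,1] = 98.78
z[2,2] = -8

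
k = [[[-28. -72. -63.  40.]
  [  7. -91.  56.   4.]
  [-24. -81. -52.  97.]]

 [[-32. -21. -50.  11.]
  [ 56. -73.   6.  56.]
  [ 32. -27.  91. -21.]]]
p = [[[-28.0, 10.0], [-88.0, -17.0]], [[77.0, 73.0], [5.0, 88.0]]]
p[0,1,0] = -88.0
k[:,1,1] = [-91.0, -73.0]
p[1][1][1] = 88.0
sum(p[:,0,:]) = 132.0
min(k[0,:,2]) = -63.0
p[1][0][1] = 73.0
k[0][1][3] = 4.0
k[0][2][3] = 97.0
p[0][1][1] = -17.0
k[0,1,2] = 56.0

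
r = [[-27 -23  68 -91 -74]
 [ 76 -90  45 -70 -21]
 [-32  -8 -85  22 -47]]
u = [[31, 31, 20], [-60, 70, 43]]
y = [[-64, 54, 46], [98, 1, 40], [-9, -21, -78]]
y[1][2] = 40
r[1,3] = -70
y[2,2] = -78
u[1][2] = 43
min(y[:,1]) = -21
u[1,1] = 70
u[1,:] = [-60, 70, 43]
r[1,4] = -21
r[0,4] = -74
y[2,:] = [-9, -21, -78]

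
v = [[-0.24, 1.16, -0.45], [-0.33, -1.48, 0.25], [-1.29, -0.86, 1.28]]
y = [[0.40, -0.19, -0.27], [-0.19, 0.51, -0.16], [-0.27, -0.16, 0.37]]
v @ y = [[-0.19, 0.71, -0.29], [0.08, -0.73, 0.42], [-0.7, -0.40, 0.96]]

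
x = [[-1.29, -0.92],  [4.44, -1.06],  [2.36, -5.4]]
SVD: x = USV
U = [[-0.02, 0.44], [0.55, -0.74], [0.83, 0.5]]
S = [6.74, 3.56]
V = [[0.66,  -0.75], [-0.75,  -0.66]]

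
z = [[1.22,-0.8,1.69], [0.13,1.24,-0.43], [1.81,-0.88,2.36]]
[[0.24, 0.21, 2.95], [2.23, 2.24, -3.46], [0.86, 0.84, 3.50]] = z @[[-0.0,2.83,-0.39], [2.21,1.01,-2.45], [1.19,-1.44,0.87]]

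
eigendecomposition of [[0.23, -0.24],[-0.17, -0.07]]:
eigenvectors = [[0.92, 0.51], [-0.39, 0.86]]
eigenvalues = [0.33, -0.17]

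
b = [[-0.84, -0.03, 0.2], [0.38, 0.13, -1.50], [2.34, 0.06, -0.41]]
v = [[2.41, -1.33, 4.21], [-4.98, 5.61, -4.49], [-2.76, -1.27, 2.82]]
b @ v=[[-2.43, 0.69, -2.84], [4.41, 2.13, -3.21], [6.47, -2.25, 8.43]]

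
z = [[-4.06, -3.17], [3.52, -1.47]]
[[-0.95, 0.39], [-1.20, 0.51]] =z@ [[-0.14, 0.06], [0.48, -0.20]]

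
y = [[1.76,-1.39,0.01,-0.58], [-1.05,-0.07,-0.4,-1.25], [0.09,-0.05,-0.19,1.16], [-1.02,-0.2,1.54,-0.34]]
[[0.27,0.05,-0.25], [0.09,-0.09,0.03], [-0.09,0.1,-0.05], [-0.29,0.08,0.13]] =y@[[0.10,-0.03,-0.04],  [-0.02,-0.11,0.14],  [-0.15,0.04,0.07],  [-0.11,0.09,-0.02]]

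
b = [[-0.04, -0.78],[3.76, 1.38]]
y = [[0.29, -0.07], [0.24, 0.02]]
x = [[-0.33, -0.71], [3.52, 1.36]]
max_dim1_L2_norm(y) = 0.3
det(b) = 2.88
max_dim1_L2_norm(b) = 4.01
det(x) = 2.05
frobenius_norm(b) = 4.08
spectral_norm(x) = 3.82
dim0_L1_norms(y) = [0.53, 0.09]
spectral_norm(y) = 0.38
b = y + x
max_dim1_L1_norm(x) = 4.88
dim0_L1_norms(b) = [3.8, 2.16]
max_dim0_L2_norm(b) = 3.76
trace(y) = 0.31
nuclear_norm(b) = 4.73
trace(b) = 1.34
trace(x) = 1.03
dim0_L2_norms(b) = [3.76, 1.59]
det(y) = 0.02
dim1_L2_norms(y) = [0.3, 0.24]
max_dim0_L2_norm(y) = 0.38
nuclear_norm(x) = 4.35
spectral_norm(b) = 4.02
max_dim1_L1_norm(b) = 5.14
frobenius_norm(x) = 3.85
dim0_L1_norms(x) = [3.85, 2.07]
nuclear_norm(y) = 0.44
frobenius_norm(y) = 0.38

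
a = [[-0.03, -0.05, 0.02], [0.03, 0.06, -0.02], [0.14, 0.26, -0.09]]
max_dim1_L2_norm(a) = 0.31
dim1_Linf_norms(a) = [0.05, 0.06, 0.26]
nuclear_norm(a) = 0.33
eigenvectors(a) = [[0.23, -0.40, -0.13], [-0.20, -0.11, -0.28], [-0.95, -0.91, -0.95]]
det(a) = -0.00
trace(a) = -0.06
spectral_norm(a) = 0.32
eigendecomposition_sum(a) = [[-0.03, -0.05, 0.02], [0.03, 0.05, -0.02], [0.13, 0.22, -0.08]] + [[0.0, -0.0, 0.0], [0.0, -0.00, 0.0], [0.00, -0.01, 0.00]] + [[0.0,0.01,-0.0], [0.00,0.01,-0.00], [0.01,0.05,-0.01]]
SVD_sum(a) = [[-0.03, -0.05, 0.02], [0.03, 0.06, -0.02], [0.14, 0.26, -0.09]] + [[-0.00, 0.0, 0.00],  [-0.00, 0.0, 0.0],  [-0.0, 0.00, 0.00]] + [[0.00, -0.0, 0.00], [-0.00, 0.00, -0.0], [0.0, -0.00, 0.00]]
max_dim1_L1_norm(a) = 0.49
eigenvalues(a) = [-0.07, 0.0, 0.01]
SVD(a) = [[-0.19, -0.86, 0.47], [0.22, -0.51, -0.83], [0.96, -0.06, 0.28]] @ diag([0.32246525973577667, 0.003941739416240846, 0.0007867362408421031]) @ [[0.45,0.84,-0.29], [0.68,-0.54,-0.50], [0.58,-0.03,0.82]]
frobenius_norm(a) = 0.32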